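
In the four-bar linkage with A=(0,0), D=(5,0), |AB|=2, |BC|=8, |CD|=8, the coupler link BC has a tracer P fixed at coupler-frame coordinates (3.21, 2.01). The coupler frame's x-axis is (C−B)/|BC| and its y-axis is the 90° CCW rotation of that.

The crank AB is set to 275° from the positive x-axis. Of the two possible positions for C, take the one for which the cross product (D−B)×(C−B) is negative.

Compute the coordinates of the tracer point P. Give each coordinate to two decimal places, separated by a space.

3.81 -3.07

A=(0,0), D=(5.00,0)
B = A + 2.00·(cos275°, sin275°) = (0.1743, -1.9924)
|BD| = 5.2208
circle(B,8.00) ∩ circle(D,8.00): a=2.6104, h=7.5621
  candidates: C₊=(-0.2987,5.9936) cross=39.480; C₋=(5.4730,-7.9860) cross=-39.480
  mode - wants cross < 0 → take C=(5.4730,-7.9860) (cross=-39.480)
ex = (C−B)/|BC| = (0.6623,-0.7492); ey = (0.7492,0.6623)
P = B + 3.21·ex + 2.01·ey = (3.8063,-3.0660)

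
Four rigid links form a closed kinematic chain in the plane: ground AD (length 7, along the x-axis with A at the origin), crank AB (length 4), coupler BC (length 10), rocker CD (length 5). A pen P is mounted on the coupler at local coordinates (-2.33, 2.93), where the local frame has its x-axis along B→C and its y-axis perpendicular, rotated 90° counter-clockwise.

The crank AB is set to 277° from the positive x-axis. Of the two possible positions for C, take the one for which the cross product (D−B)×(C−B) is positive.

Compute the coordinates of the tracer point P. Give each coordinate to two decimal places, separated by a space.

A=(0,0), D=(7.00,0)
B = A + 4.00·(cos277°, sin277°) = (0.4875, -3.9702)
|BD| = 7.6273
circle(B,10.00) ∩ circle(D,5.00): a=8.7302, h=4.8768
  candidates: C₊=(5.4032,4.7382) cross=37.197; C₋=(10.4802,-3.5900) cross=-37.197
  mode + wants cross > 0 → take C=(5.4032,4.7382) (cross=37.197)
ex = (C−B)/|BC| = (0.4916,0.8708); ey = (-0.8708,0.4916)
P = B + -2.33·ex + 2.93·ey = (-3.2094,-4.5589)

-3.21 -4.56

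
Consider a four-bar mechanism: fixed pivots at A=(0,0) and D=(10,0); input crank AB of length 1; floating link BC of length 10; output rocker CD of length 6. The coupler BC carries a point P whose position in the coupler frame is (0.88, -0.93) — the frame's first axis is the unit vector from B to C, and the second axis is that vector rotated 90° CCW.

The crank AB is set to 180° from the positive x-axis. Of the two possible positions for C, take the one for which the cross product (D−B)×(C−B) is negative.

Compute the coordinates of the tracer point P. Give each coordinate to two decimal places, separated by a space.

A=(0,0), D=(10.00,0)
B = A + 1.00·(cos180°, sin180°) = (-1.0000, 0.0000)
|BD| = 11.0000
circle(B,10.00) ∩ circle(D,6.00): a=8.4091, h=5.4118
  candidates: C₊=(7.4091,5.4118) cross=59.529; C₋=(7.4091,-5.4118) cross=-59.529
  mode - wants cross < 0 → take C=(7.4091,-5.4118) (cross=-59.529)
ex = (C−B)/|BC| = (0.8409,-0.5412); ey = (0.5412,0.8409)
P = B + 0.88·ex + -0.93·ey = (-0.7633,-1.2583)

-0.76 -1.26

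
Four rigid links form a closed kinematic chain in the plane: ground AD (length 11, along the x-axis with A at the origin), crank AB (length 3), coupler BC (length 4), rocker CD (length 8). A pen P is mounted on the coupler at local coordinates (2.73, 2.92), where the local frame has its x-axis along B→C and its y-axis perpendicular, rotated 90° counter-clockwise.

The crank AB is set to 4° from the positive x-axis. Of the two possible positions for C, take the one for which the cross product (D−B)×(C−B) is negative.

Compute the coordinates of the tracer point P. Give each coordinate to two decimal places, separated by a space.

A=(0,0), D=(11.00,0)
B = A + 3.00·(cos4°, sin4°) = (2.9927, 0.2093)
|BD| = 8.0100
circle(B,4.00) ∩ circle(D,8.00): a=1.0088, h=3.8707
  candidates: C₊=(4.1023,4.0523) cross=31.005; C₋=(3.9000,-3.6865) cross=-31.005
  mode - wants cross < 0 → take C=(3.9000,-3.6865) (cross=-31.005)
ex = (C−B)/|BC| = (0.2268,-0.9739); ey = (0.9739,0.2268)
P = B + 2.73·ex + 2.92·ey = (6.4558,-1.7872)

6.46 -1.79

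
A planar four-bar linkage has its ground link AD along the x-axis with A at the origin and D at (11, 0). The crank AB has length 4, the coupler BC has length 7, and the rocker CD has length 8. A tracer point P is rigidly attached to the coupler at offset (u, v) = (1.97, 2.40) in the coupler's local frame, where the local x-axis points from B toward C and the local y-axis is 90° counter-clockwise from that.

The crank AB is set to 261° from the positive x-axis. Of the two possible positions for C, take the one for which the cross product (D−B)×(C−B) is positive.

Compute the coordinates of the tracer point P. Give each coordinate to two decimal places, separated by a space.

-1.55 -0.99

A=(0,0), D=(11.00,0)
B = A + 4.00·(cos261°, sin261°) = (-0.6257, -3.9508)
|BD| = 12.2787
circle(B,7.00) ∩ circle(D,8.00): a=5.5285, h=4.2936
  candidates: C₊=(3.2273,1.8934) cross=52.720; C₋=(5.9903,-6.2372) cross=-52.720
  mode + wants cross > 0 → take C=(3.2273,1.8934) (cross=52.720)
ex = (C−B)/|BC| = (0.5504,0.8349); ey = (-0.8349,0.5504)
P = B + 1.97·ex + 2.40·ey = (-1.5451,-0.9850)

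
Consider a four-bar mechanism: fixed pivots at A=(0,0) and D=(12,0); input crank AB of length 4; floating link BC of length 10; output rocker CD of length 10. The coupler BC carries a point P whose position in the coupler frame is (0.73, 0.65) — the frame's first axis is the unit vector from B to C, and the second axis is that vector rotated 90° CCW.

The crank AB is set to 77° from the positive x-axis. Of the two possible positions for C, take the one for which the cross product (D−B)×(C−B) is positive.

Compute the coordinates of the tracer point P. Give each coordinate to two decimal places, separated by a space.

1.13 4.85

A=(0,0), D=(12.00,0)
B = A + 4.00·(cos77°, sin77°) = (0.8998, 3.8975)
|BD| = 11.7646
circle(B,10.00) ∩ circle(D,10.00): a=5.8823, h=8.0870
  candidates: C₊=(9.1290,9.5790) cross=95.139; C₋=(3.7708,-5.6815) cross=-95.139
  mode + wants cross > 0 → take C=(9.1290,9.5790) (cross=95.139)
ex = (C−B)/|BC| = (0.8229,0.5682); ey = (-0.5682,0.8229)
P = B + 0.73·ex + 0.65·ey = (1.1312,4.8471)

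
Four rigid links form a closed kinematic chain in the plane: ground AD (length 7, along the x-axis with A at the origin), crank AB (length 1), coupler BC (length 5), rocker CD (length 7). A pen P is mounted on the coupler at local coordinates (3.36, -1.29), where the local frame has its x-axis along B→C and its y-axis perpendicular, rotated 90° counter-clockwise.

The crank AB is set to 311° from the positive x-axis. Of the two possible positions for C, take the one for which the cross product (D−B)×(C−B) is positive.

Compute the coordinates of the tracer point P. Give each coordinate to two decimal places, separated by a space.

2.43 2.38

A=(0,0), D=(7.00,0)
B = A + 1.00·(cos311°, sin311°) = (0.6561, -0.7547)
|BD| = 6.3887
circle(B,5.00) ∩ circle(D,7.00): a=1.3160, h=4.8237
  candidates: C₊=(1.3930,4.1907) cross=30.817; C₋=(2.5327,-5.3892) cross=-30.817
  mode + wants cross > 0 → take C=(1.3930,4.1907) (cross=30.817)
ex = (C−B)/|BC| = (0.1474,0.9891); ey = (-0.9891,0.1474)
P = B + 3.36·ex + -1.29·ey = (2.4272,2.3785)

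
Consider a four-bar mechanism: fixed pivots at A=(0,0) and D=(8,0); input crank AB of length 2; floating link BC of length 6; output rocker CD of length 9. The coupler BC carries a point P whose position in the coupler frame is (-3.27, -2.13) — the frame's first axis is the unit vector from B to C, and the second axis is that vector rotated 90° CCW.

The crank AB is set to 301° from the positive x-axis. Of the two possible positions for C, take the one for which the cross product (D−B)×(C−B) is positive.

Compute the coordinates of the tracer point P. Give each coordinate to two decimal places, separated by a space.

3.67 -4.59

A=(0,0), D=(8.00,0)
B = A + 2.00·(cos301°, sin301°) = (1.0301, -1.7143)
|BD| = 7.1777
circle(B,6.00) ∩ circle(D,9.00): a=0.4541, h=5.9828
  candidates: C₊=(0.0421,4.2038) cross=42.942; C₋=(2.9000,-7.4155) cross=-42.942
  mode + wants cross > 0 → take C=(0.0421,4.2038) (cross=42.942)
ex = (C−B)/|BC| = (-0.1647,0.9863); ey = (-0.9863,-0.1647)
P = B + -3.27·ex + -2.13·ey = (3.6695,-4.5890)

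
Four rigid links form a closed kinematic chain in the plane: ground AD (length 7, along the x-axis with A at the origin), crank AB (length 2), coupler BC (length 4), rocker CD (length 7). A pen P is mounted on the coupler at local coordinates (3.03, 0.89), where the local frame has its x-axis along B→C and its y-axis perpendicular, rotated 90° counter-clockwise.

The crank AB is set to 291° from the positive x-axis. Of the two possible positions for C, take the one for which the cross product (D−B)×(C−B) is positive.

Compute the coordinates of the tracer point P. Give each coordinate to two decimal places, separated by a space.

-0.46 1.06

A=(0,0), D=(7.00,0)
B = A + 2.00·(cos291°, sin291°) = (0.7167, -1.8672)
|BD| = 6.5548
circle(B,4.00) ∩ circle(D,7.00): a=0.7602, h=3.9271
  candidates: C₊=(0.3268,2.1138) cross=25.741; C₋=(2.5641,-5.4150) cross=-25.741
  mode + wants cross > 0 → take C=(0.3268,2.1138) (cross=25.741)
ex = (C−B)/|BC| = (-0.0975,0.9952); ey = (-0.9952,-0.0975)
P = B + 3.03·ex + 0.89·ey = (-0.4644,1.0616)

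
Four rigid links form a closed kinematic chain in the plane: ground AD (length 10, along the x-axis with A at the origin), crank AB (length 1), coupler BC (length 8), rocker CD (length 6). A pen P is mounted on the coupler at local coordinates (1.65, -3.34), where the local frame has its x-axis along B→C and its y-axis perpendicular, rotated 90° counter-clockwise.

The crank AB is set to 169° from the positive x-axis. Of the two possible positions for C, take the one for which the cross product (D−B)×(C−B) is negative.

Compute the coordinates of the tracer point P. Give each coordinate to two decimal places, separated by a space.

A=(0,0), D=(10.00,0)
B = A + 1.00·(cos169°, sin169°) = (-0.9816, 0.1908)
|BD| = 10.9833
circle(B,8.00) ∩ circle(D,6.00): a=6.7663, h=4.2681
  candidates: C₊=(5.8578,4.3408) cross=46.878; C₋=(5.7095,-4.1942) cross=-46.878
  mode - wants cross < 0 → take C=(5.7095,-4.1942) (cross=-46.878)
ex = (C−B)/|BC| = (0.8364,-0.5481); ey = (0.5481,0.8364)
P = B + 1.65·ex + -3.34·ey = (-1.4323,-3.5072)

-1.43 -3.51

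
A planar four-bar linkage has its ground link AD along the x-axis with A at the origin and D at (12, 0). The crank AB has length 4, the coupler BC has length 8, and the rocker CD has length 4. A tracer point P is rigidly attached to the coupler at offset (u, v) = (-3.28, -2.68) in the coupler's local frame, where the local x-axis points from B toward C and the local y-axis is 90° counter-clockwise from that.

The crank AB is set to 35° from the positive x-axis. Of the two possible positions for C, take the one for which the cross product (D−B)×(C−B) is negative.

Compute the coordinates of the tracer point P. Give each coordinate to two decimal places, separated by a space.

-0.96 2.43

A=(0,0), D=(12.00,0)
B = A + 4.00·(cos35°, sin35°) = (3.2766, 2.2943)
|BD| = 9.0201
circle(B,8.00) ∩ circle(D,4.00): a=7.1708, h=3.5468
  candidates: C₊=(11.1137,3.9006) cross=31.993; C₋=(9.3094,-2.9598) cross=-31.993
  mode - wants cross < 0 → take C=(9.3094,-2.9598) (cross=-31.993)
ex = (C−B)/|BC| = (0.7541,-0.6568); ey = (0.6568,0.7541)
P = B + -3.28·ex + -2.68·ey = (-0.9570,2.4275)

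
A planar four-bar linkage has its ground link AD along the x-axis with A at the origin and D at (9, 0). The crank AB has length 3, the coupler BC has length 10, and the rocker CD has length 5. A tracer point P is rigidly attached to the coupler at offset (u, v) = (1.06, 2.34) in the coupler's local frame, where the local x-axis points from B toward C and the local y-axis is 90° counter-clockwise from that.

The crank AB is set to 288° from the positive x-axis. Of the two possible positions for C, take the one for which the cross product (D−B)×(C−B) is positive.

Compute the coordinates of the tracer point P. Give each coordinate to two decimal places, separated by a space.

-0.16 -0.53

A=(0,0), D=(9.00,0)
B = A + 3.00·(cos288°, sin288°) = (0.9271, -2.8532)
|BD| = 8.5623
circle(B,10.00) ∩ circle(D,5.00): a=8.6608, h=4.9990
  candidates: C₊=(7.4271,4.7461) cross=42.803; C₋=(10.7587,-4.6805) cross=-42.803
  mode + wants cross > 0 → take C=(7.4271,4.7461) (cross=42.803)
ex = (C−B)/|BC| = (0.6500,0.7599); ey = (-0.7599,0.6500)
P = B + 1.06·ex + 2.34·ey = (-0.1622,-0.5266)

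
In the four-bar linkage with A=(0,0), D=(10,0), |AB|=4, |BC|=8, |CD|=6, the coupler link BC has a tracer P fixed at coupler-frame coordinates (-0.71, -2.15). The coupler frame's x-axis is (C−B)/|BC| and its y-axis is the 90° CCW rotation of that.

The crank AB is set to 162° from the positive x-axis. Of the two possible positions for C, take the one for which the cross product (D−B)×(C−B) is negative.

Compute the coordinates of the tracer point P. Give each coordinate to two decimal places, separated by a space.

-4.95 -0.72

A=(0,0), D=(10.00,0)
B = A + 4.00·(cos162°, sin162°) = (-3.8042, 1.2361)
|BD| = 13.8595
circle(B,8.00) ∩ circle(D,6.00): a=7.9399, h=0.9790
  candidates: C₊=(4.1913,1.5031) cross=13.569; C₋=(4.0167,-0.4472) cross=-13.569
  mode - wants cross < 0 → take C=(4.0167,-0.4472) (cross=-13.569)
ex = (C−B)/|BC| = (0.9776,-0.2104); ey = (0.2104,0.9776)
P = B + -0.71·ex + -2.15·ey = (-4.9507,-0.7164)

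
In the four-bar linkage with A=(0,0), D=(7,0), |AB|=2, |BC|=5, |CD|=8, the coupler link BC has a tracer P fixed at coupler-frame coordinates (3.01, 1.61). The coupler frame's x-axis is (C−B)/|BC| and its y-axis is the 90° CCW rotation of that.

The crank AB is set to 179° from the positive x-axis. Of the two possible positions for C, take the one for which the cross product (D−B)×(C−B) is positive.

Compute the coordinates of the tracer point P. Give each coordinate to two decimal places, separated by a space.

-2.01 3.45

A=(0,0), D=(7.00,0)
B = A + 2.00·(cos179°, sin179°) = (-1.9997, 0.0349)
|BD| = 8.9998
circle(B,5.00) ∩ circle(D,8.00): a=2.3332, h=4.4223
  candidates: C₊=(0.3506,4.4481) cross=39.799; C₋=(0.3163,-4.3964) cross=-39.799
  mode + wants cross > 0 → take C=(0.3506,4.4481) (cross=39.799)
ex = (C−B)/|BC| = (0.4701,0.8826); ey = (-0.8826,0.4701)
P = B + 3.01·ex + 1.61·ey = (-2.0059,3.4484)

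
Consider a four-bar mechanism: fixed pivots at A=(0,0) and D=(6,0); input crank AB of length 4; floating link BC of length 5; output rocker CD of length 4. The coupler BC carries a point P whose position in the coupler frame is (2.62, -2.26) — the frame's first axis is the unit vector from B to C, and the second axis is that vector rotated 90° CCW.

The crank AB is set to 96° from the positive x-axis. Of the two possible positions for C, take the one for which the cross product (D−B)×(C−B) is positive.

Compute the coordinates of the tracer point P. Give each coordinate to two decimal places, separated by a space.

A=(0,0), D=(6.00,0)
B = A + 4.00·(cos96°, sin96°) = (-0.4181, 3.9781)
|BD| = 7.5510
circle(B,5.00) ∩ circle(D,4.00): a=4.3714, h=2.4270
  candidates: C₊=(4.5761,3.7380) cross=18.327; C₋=(2.0188,-0.3878) cross=-18.327
  mode + wants cross > 0 → take C=(4.5761,3.7380) (cross=18.327)
ex = (C−B)/|BC| = (0.9988,-0.0480); ey = (0.0480,0.9988)
P = B + 2.62·ex + -2.26·ey = (2.0903,1.5949)

2.09 1.59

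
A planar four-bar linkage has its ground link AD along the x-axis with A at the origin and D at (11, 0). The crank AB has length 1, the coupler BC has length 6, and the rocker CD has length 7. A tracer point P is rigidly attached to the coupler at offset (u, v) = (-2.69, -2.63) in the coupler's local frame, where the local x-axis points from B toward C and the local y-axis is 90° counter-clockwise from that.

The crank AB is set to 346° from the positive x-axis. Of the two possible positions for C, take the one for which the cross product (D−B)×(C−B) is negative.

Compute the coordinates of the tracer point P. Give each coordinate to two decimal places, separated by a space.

-2.79 -0.40

A=(0,0), D=(11.00,0)
B = A + 1.00·(cos346°, sin346°) = (0.9703, -0.2419)
|BD| = 10.0326
circle(B,6.00) ∩ circle(D,7.00): a=4.3684, h=4.1130
  candidates: C₊=(5.2383,3.9752) cross=41.264; C₋=(5.4366,-4.2484) cross=-41.264
  mode - wants cross < 0 → take C=(5.4366,-4.2484) (cross=-41.264)
ex = (C−B)/|BC| = (0.7444,-0.6677); ey = (0.6677,0.7444)
P = B + -2.69·ex + -2.63·ey = (-2.7883,-0.4034)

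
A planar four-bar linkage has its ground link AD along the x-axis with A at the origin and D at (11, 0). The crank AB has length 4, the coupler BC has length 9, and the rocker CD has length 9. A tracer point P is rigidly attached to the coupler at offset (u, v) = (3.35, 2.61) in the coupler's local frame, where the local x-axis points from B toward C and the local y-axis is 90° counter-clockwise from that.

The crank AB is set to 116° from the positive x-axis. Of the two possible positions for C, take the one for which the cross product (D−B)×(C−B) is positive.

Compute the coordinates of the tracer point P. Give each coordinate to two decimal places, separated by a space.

A=(0,0), D=(11.00,0)
B = A + 4.00·(cos116°, sin116°) = (-1.7535, 3.5952)
|BD| = 13.2505
circle(B,9.00) ∩ circle(D,9.00): a=6.6253, h=6.0915
  candidates: C₊=(6.2760,7.6605) cross=80.715; C₋=(2.9705,-4.0654) cross=-80.715
  mode + wants cross > 0 → take C=(6.2760,7.6605) (cross=80.715)
ex = (C−B)/|BC| = (0.8922,0.4517); ey = (-0.4517,0.8922)
P = B + 3.35·ex + 2.61·ey = (0.0563,7.4369)

0.06 7.44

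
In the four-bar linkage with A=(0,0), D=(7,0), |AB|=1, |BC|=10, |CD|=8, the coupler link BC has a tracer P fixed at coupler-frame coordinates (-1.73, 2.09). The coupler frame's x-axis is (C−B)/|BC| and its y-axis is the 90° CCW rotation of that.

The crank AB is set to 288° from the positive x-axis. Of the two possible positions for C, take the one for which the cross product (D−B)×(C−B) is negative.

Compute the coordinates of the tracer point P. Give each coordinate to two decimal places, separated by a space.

0.55 1.75

A=(0,0), D=(7.00,0)
B = A + 1.00·(cos288°, sin288°) = (0.3090, -0.9511)
|BD| = 6.7582
circle(B,10.00) ∩ circle(D,8.00): a=6.0425, h=7.9679
  candidates: C₊=(5.1701,7.7879) cross=53.849; C₋=(7.4127,-7.9893) cross=-53.849
  mode - wants cross < 0 → take C=(7.4127,-7.9893) (cross=-53.849)
ex = (C−B)/|BC| = (0.7104,-0.7038); ey = (0.7038,0.7104)
P = B + -1.73·ex + 2.09·ey = (0.5511,1.7512)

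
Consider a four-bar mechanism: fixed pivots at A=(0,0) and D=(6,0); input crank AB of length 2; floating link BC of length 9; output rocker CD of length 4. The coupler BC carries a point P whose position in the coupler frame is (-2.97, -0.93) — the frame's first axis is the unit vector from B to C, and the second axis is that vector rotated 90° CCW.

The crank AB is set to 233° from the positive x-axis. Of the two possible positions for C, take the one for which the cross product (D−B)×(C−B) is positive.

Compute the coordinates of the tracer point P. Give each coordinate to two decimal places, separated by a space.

-2.95 -4.17

A=(0,0), D=(6.00,0)
B = A + 2.00·(cos233°, sin233°) = (-1.2036, -1.5973)
|BD| = 7.3786
circle(B,9.00) ∩ circle(D,4.00): a=8.0939, h=3.9355
  candidates: C₊=(5.8464,3.9971) cross=29.039; C₋=(7.5503,-3.6873) cross=-29.039
  mode + wants cross > 0 → take C=(5.8464,3.9971) (cross=29.039)
ex = (C−B)/|BC| = (0.7833,0.6216); ey = (-0.6216,0.7833)
P = B + -2.97·ex + -0.93·ey = (-2.9521,-4.1719)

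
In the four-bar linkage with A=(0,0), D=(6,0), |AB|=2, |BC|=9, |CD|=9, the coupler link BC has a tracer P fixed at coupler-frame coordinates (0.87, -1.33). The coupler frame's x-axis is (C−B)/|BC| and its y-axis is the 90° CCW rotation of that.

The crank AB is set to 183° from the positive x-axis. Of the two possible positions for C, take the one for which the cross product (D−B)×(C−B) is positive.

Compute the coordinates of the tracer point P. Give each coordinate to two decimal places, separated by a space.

-0.42 0.10

A=(0,0), D=(6.00,0)
B = A + 2.00·(cos183°, sin183°) = (-1.9973, -0.1047)
|BD| = 7.9979
circle(B,9.00) ∩ circle(D,9.00): a=3.9990, h=8.0628
  candidates: C₊=(1.8959,8.0097) cross=64.486; C₋=(2.1069,-8.1144) cross=-64.486
  mode + wants cross > 0 → take C=(1.8959,8.0097) (cross=64.486)
ex = (C−B)/|BC| = (0.4326,0.9016); ey = (-0.9016,0.4326)
P = B + 0.87·ex + -1.33·ey = (-0.4218,0.1044)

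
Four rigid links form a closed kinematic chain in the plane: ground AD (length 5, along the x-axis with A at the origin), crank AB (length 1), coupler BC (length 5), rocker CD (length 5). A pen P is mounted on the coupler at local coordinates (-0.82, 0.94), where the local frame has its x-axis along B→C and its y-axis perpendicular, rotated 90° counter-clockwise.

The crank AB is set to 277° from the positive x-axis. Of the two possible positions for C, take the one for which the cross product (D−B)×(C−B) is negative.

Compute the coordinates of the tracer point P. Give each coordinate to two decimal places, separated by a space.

0.29 0.24

A=(0,0), D=(5.00,0)
B = A + 1.00·(cos277°, sin277°) = (0.1219, -0.9925)
|BD| = 4.9781
circle(B,5.00) ∩ circle(D,5.00): a=2.4890, h=4.3364
  candidates: C₊=(1.6963,3.7531) cross=21.587; C₋=(3.4255,-4.7456) cross=-21.587
  mode - wants cross < 0 → take C=(3.4255,-4.7456) (cross=-21.587)
ex = (C−B)/|BC| = (0.6607,-0.7506); ey = (0.7506,0.6607)
P = B + -0.82·ex + 0.94·ey = (0.2856,0.2441)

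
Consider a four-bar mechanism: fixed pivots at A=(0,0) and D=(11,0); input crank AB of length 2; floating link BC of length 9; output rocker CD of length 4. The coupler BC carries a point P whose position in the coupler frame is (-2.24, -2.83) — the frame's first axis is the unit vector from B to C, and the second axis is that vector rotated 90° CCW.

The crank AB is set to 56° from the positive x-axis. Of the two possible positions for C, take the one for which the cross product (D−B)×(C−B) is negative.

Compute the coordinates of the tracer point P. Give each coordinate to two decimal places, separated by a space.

-2.30 0.51

A=(0,0), D=(11.00,0)
B = A + 2.00·(cos56°, sin56°) = (1.1184, 1.6581)
|BD| = 10.0198
circle(B,9.00) ∩ circle(D,4.00): a=8.2535, h=3.5889
  candidates: C₊=(9.8520,3.8317) cross=35.960; C₋=(8.6642,-3.2471) cross=-35.960
  mode - wants cross < 0 → take C=(8.6642,-3.2471) (cross=-35.960)
ex = (C−B)/|BC| = (0.8384,-0.5450); ey = (0.5450,0.8384)
P = B + -2.24·ex + -2.83·ey = (-2.3021,0.5062)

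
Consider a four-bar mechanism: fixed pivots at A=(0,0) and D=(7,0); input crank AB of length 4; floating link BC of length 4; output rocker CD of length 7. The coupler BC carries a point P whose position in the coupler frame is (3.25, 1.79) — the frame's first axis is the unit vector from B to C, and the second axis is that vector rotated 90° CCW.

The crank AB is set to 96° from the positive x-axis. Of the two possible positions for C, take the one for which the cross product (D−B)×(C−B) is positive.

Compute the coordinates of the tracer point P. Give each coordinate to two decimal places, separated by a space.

1.63 7.07

A=(0,0), D=(7.00,0)
B = A + 4.00·(cos96°, sin96°) = (-0.4181, 3.9781)
|BD| = 8.4175
circle(B,4.00) ∩ circle(D,7.00): a=2.2485, h=3.3082
  candidates: C₊=(3.1269,5.8309) cross=27.847; C₋=(-0.0000,-0.0000) cross=-27.847
  mode + wants cross > 0 → take C=(3.1269,5.8309) (cross=27.847)
ex = (C−B)/|BC| = (0.8863,0.4632); ey = (-0.4632,0.8863)
P = B + 3.25·ex + 1.79·ey = (1.6331,7.0699)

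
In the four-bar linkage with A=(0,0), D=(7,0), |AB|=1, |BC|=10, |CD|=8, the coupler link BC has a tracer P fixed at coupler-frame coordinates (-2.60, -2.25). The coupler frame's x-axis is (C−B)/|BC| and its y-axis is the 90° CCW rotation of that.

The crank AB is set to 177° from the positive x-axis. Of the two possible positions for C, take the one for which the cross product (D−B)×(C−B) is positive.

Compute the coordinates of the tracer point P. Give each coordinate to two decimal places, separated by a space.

-0.89 -3.38

A=(0,0), D=(7.00,0)
B = A + 1.00·(cos177°, sin177°) = (-0.9986, 0.0523)
|BD| = 7.9988
circle(B,10.00) ∩ circle(D,8.00): a=6.2497, h=7.8065
  candidates: C₊=(5.3021,7.8177) cross=62.442; C₋=(5.1999,-7.7948) cross=-62.442
  mode + wants cross > 0 → take C=(5.3021,7.8177) (cross=62.442)
ex = (C−B)/|BC| = (0.6301,0.7765); ey = (-0.7765,0.6301)
P = B + -2.60·ex + -2.25·ey = (-0.8896,-3.3843)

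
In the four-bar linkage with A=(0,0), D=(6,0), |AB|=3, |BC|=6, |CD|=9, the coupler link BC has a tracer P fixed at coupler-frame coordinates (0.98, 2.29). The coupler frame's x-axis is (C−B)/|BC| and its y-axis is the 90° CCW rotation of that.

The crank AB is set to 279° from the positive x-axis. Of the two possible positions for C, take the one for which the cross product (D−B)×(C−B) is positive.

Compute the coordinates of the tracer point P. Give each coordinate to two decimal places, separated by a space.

-1.99 -3.37

A=(0,0), D=(6.00,0)
B = A + 3.00·(cos279°, sin279°) = (0.4693, -2.9631)
|BD| = 6.2744
circle(B,6.00) ∩ circle(D,9.00): a=-0.4488, h=5.9832
  candidates: C₊=(-2.7518,2.0990) cross=37.541; C₋=(2.8993,-8.4490) cross=-37.541
  mode + wants cross > 0 → take C=(-2.7518,2.0990) (cross=37.541)
ex = (C−B)/|BC| = (-0.5369,0.8437); ey = (-0.8437,-0.5369)
P = B + 0.98·ex + 2.29·ey = (-1.9888,-3.3657)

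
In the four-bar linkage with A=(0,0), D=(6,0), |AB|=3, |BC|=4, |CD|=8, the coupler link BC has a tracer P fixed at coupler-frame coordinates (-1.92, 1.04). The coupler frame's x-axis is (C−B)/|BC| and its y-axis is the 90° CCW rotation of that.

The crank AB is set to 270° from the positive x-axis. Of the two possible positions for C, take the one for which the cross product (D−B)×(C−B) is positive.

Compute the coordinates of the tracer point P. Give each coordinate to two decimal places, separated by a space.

0.05 -5.18

A=(0,0), D=(6.00,0)
B = A + 3.00·(cos270°, sin270°) = (-0.0000, -3.0000)
|BD| = 6.7082
circle(B,4.00) ∩ circle(D,8.00): a=-0.2236, h=3.9937
  candidates: C₊=(-1.9861,0.4721) cross=26.791; C₋=(1.5861,-6.6721) cross=-26.791
  mode + wants cross > 0 → take C=(-1.9861,0.4721) (cross=26.791)
ex = (C−B)/|BC| = (-0.4965,0.8680); ey = (-0.8680,-0.4965)
P = B + -1.92·ex + 1.04·ey = (0.0506,-5.1830)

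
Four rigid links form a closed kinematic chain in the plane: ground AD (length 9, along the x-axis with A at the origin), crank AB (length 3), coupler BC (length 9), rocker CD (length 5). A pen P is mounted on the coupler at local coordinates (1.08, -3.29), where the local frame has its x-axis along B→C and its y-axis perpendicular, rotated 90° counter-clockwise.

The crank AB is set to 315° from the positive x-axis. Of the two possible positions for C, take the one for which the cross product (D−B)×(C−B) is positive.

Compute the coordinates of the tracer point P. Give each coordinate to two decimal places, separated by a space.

A=(0,0), D=(9.00,0)
B = A + 3.00·(cos315°, sin315°) = (2.1213, -2.1213)
|BD| = 7.1983
circle(B,9.00) ∩ circle(D,5.00): a=7.4890, h=4.9915
  candidates: C₊=(7.8067,4.8555) cross=35.931; C₋=(10.7487,-4.6842) cross=-35.931
  mode + wants cross > 0 → take C=(7.8067,4.8555) (cross=35.931)
ex = (C−B)/|BC| = (0.6317,0.7752); ey = (-0.7752,0.6317)
P = B + 1.08·ex + -3.29·ey = (5.3540,-3.3624)

5.35 -3.36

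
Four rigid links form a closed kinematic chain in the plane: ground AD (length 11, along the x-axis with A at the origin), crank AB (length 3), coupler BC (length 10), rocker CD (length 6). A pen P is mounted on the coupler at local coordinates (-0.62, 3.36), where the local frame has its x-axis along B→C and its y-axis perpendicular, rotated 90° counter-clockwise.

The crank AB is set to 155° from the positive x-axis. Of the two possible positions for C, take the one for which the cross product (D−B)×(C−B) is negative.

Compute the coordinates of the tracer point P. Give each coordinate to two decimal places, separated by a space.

-1.68 4.52

A=(0,0), D=(11.00,0)
B = A + 3.00·(cos155°, sin155°) = (-2.7189, 1.2679)
|BD| = 13.7774
circle(B,10.00) ∩ circle(D,6.00): a=9.2113, h=3.8925
  candidates: C₊=(6.8115,4.2961) cross=53.628; C₋=(6.0951,-3.4558) cross=-53.628
  mode - wants cross < 0 → take C=(6.0951,-3.4558) (cross=-53.628)
ex = (C−B)/|BC| = (0.8814,-0.4724); ey = (0.4724,0.8814)
P = B + -0.62·ex + 3.36·ey = (-1.6783,4.5222)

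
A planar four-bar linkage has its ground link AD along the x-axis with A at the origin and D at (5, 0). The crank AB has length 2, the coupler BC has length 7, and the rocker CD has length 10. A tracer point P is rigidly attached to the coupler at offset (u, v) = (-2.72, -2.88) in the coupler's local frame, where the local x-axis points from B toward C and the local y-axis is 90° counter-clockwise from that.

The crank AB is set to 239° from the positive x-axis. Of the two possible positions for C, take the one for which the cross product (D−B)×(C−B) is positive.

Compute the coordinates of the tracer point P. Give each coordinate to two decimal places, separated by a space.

2.70 -3.06

A=(0,0), D=(5.00,0)
B = A + 2.00·(cos239°, sin239°) = (-1.0301, -1.7143)
|BD| = 6.2690
circle(B,7.00) ∩ circle(D,10.00): a=-0.9331, h=6.9375
  candidates: C₊=(-3.8247,4.7036) cross=43.492; C₋=(-0.0305,-8.6426) cross=-43.492
  mode + wants cross > 0 → take C=(-3.8247,4.7036) (cross=43.492)
ex = (C−B)/|BC| = (-0.3992,0.9168); ey = (-0.9168,-0.3992)
P = B + -2.72·ex + -2.88·ey = (2.6964,-3.0583)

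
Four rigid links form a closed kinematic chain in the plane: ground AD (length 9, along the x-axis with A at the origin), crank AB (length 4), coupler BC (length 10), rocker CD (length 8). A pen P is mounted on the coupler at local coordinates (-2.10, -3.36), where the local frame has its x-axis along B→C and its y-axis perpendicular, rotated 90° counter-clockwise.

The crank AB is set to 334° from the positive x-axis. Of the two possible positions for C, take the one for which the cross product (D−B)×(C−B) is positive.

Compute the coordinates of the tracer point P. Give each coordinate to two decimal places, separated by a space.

6.09 -4.83

A=(0,0), D=(9.00,0)
B = A + 4.00·(cos334°, sin334°) = (3.5952, -1.7535)
|BD| = 5.6822
circle(B,10.00) ∩ circle(D,8.00): a=6.0089, h=7.9933
  candidates: C₊=(6.8441,7.7040) cross=45.419; C₋=(11.7775,-7.5024) cross=-45.419
  mode + wants cross > 0 → take C=(6.8441,7.7040) (cross=45.419)
ex = (C−B)/|BC| = (0.3249,0.9458); ey = (-0.9458,0.3249)
P = B + -2.10·ex + -3.36·ey = (6.0906,-4.8312)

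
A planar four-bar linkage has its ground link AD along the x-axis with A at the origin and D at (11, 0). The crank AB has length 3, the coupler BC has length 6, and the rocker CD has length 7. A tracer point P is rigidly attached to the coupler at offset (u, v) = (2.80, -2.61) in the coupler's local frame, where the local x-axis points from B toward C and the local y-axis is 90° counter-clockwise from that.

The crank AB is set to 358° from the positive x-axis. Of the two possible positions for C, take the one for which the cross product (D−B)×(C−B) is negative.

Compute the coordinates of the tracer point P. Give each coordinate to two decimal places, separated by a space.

A=(0,0), D=(11.00,0)
B = A + 3.00·(cos358°, sin358°) = (2.9982, -0.1047)
|BD| = 8.0025
circle(B,6.00) ∩ circle(D,7.00): a=3.1890, h=5.0823
  candidates: C₊=(6.1204,5.0189) cross=40.672; C₋=(6.2534,-5.1449) cross=-40.672
  mode - wants cross < 0 → take C=(6.2534,-5.1449) (cross=-40.672)
ex = (C−B)/|BC| = (0.5425,-0.8400); ey = (0.8400,0.5425)
P = B + 2.80·ex + -2.61·ey = (2.3248,-3.8728)

2.32 -3.87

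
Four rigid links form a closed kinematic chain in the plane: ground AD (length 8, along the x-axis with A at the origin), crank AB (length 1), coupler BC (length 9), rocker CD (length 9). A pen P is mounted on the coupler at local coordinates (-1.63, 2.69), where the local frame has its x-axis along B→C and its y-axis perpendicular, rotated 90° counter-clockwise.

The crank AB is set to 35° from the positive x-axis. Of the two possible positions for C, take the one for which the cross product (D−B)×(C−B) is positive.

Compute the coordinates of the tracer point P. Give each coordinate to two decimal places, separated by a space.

-2.32 0.41

A=(0,0), D=(8.00,0)
B = A + 1.00·(cos35°, sin35°) = (0.8192, 0.5736)
|BD| = 7.2037
circle(B,9.00) ∩ circle(D,9.00): a=3.6019, h=8.2478
  candidates: C₊=(5.0663,8.5084) cross=59.415; C₋=(3.7529,-7.9349) cross=-59.415
  mode + wants cross > 0 → take C=(5.0663,8.5084) (cross=59.415)
ex = (C−B)/|BC| = (0.4719,0.8817); ey = (-0.8817,0.4719)
P = B + -1.63·ex + 2.69·ey = (-2.3217,0.4059)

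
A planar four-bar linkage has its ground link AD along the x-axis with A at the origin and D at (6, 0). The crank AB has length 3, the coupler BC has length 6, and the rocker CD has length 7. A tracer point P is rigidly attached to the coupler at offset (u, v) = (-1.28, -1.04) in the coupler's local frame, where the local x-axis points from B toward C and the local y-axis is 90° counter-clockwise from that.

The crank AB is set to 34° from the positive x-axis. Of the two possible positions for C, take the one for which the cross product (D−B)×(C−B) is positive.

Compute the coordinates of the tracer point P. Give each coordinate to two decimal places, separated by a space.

2.80 0.06

A=(0,0), D=(6.00,0)
B = A + 3.00·(cos34°, sin34°) = (2.4871, 1.6776)
|BD| = 3.8929
circle(B,6.00) ∩ circle(D,7.00): a=0.2767, h=5.9936
  candidates: C₊=(5.3197,6.9669) cross=23.333; C₋=(0.1540,-3.8502) cross=-23.333
  mode + wants cross > 0 → take C=(5.3197,6.9669) (cross=23.333)
ex = (C−B)/|BC| = (0.4721,0.8815); ey = (-0.8815,0.4721)
P = B + -1.28·ex + -1.04·ey = (2.7996,0.0582)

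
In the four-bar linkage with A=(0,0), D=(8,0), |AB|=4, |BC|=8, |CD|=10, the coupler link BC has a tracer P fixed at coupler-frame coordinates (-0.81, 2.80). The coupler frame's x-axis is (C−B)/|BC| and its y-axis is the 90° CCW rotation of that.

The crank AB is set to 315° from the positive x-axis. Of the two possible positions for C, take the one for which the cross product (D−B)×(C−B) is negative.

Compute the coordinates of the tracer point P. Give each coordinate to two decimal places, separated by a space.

4.92 -0.80

A=(0,0), D=(8.00,0)
B = A + 4.00·(cos315°, sin315°) = (2.8284, -2.8284)
|BD| = 5.8945
circle(B,8.00) ∩ circle(D,10.00): a=-0.1064, h=7.9993
  candidates: C₊=(-1.1034,4.1387) cross=47.152; C₋=(6.5734,-9.8977) cross=-47.152
  mode - wants cross < 0 → take C=(6.5734,-9.8977) (cross=-47.152)
ex = (C−B)/|BC| = (0.4681,-0.8837); ey = (0.8837,0.4681)
P = B + -0.81·ex + 2.80·ey = (4.9235,-0.8019)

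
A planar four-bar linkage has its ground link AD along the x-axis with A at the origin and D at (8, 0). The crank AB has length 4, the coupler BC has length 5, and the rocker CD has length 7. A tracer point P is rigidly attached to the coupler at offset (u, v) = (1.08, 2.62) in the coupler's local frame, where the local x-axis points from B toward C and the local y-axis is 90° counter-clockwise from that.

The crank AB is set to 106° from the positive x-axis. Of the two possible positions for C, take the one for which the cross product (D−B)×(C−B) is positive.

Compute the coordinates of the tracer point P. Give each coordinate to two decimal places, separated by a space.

-0.93 6.67

A=(0,0), D=(8.00,0)
B = A + 4.00·(cos106°, sin106°) = (-1.1025, 3.8450)
|BD| = 9.8813
circle(B,5.00) ∩ circle(D,7.00): a=3.7263, h=3.3339
  candidates: C₊=(3.6273,5.4662) cross=32.944; C₋=(1.0327,-0.6761) cross=-32.944
  mode + wants cross > 0 → take C=(3.6273,5.4662) (cross=32.944)
ex = (C−B)/|BC| = (0.9460,0.3242); ey = (-0.3242,0.9460)
P = B + 1.08·ex + 2.62·ey = (-0.9304,6.6737)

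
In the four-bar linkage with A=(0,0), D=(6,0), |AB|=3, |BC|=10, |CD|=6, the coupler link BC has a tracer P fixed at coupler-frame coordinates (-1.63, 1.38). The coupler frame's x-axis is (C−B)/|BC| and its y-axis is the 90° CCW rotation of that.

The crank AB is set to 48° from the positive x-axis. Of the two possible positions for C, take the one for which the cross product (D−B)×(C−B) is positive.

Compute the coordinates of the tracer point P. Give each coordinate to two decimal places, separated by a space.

0.57 3.81

A=(0,0), D=(6.00,0)
B = A + 3.00·(cos48°, sin48°) = (2.0074, 2.2294)
|BD| = 4.5729
circle(B,10.00) ∩ circle(D,6.00): a=9.2842, h=3.7153
  candidates: C₊=(11.9248,0.9469) cross=16.990; C₋=(8.3021,-5.5408) cross=-16.990
  mode + wants cross > 0 → take C=(11.9248,0.9469) (cross=16.990)
ex = (C−B)/|BC| = (0.9917,-0.1283); ey = (0.1283,0.9917)
P = B + -1.63·ex + 1.38·ey = (0.5678,3.8071)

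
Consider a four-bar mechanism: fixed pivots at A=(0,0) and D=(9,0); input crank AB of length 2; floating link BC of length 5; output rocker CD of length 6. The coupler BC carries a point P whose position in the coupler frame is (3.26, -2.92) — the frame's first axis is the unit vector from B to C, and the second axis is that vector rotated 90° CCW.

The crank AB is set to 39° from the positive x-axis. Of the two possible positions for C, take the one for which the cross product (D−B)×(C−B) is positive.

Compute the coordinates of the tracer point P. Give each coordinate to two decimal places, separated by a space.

5.93 1.34

A=(0,0), D=(9.00,0)
B = A + 2.00·(cos39°, sin39°) = (1.5543, 1.2586)
|BD| = 7.5513
circle(B,5.00) ∩ circle(D,6.00): a=3.0473, h=3.9641
  candidates: C₊=(5.2197,4.6593) cross=29.934; C₋=(3.8983,-3.1579) cross=-29.934
  mode + wants cross > 0 → take C=(5.2197,4.6593) (cross=29.934)
ex = (C−B)/|BC| = (0.7331,0.6801); ey = (-0.6801,0.7331)
P = B + 3.26·ex + -2.92·ey = (5.9301,1.3353)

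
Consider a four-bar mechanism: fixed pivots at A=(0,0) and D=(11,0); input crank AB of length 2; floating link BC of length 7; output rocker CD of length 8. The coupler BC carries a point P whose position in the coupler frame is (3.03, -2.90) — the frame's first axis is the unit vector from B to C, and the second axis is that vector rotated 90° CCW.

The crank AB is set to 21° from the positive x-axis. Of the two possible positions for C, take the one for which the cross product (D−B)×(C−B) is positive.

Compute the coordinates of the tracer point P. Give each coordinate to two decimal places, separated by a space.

A=(0,0), D=(11.00,0)
B = A + 2.00·(cos21°, sin21°) = (1.8672, 0.7167)
|BD| = 9.1609
circle(B,7.00) ∩ circle(D,8.00): a=3.7618, h=5.9033
  candidates: C₊=(6.0793,6.3076) cross=54.080; C₋=(5.1555,-5.4628) cross=-54.080
  mode + wants cross > 0 → take C=(6.0793,6.3076) (cross=54.080)
ex = (C−B)/|BC| = (0.6017,0.7987); ey = (-0.7987,0.6017)
P = B + 3.03·ex + -2.90·ey = (6.0066,1.3918)

6.01 1.39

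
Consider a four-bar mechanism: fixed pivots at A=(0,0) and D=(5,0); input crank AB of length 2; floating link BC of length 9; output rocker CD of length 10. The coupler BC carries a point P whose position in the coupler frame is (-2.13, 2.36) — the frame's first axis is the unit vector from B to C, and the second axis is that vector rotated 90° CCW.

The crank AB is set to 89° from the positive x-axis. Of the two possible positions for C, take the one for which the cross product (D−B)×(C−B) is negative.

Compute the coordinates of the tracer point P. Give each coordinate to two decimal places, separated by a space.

2.90 3.39

A=(0,0), D=(5.00,0)
B = A + 2.00·(cos89°, sin89°) = (0.0349, 1.9997)
|BD| = 5.3527
circle(B,9.00) ∩ circle(D,10.00): a=0.9015, h=8.9547
  candidates: C₊=(4.2165,9.9693) cross=47.932; C₋=(-2.4743,-6.6435) cross=-47.932
  mode - wants cross < 0 → take C=(-2.4743,-6.6435) (cross=-47.932)
ex = (C−B)/|BC| = (-0.2788,-0.9604); ey = (0.9604,-0.2788)
P = B + -2.13·ex + 2.36·ey = (2.8952,3.3873)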